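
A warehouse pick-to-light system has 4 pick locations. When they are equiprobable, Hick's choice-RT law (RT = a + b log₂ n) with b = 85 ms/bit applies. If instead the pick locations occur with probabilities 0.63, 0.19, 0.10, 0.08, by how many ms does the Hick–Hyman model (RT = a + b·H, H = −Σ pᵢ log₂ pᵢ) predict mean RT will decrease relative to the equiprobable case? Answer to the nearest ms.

43 ms

Equiprobable entropy H₀ = log₂ 4 = 2.0000 bits.
Skewed entropy H = −Σ pᵢ log₂ pᵢ = 1.4989 bits.
ΔRT = b·(H₀ − H) = 85 × 0.5011 = 42.60 ms.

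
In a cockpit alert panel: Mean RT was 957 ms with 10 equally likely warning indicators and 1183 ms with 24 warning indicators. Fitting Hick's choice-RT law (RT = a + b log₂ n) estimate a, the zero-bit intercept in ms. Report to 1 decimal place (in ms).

362.6 ms

b = (RT₂ − RT₁)/(log₂ n₂ − log₂ n₁) = (1183 − 957)/(4.5850 − 3.3219) = 178.934 ms/bit.
a = RT₁ − b·log₂ n₁ = 957 − 178.934 × 3.3219 = 362.594 ms.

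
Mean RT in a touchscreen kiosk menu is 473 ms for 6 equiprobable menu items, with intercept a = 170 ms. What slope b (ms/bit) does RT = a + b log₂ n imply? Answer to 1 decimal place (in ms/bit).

log₂(6) = 2.5850 bits.
b = (RT − a)/log₂ n = (473 − 170) / 2.5850 = 117.216 ms/bit.

117.2 ms/bit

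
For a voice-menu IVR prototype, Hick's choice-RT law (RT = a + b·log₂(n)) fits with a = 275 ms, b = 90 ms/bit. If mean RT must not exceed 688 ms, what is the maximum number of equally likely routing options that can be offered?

90·log₂ n ≤ 688 − 275 = 413, giving log₂ n ≤ 4.5889 and n ≤ 24.065. The largest whole number is 24.

24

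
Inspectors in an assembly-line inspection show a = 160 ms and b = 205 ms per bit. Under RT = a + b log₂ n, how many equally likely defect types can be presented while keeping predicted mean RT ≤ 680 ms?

5

Set 160 + 205·log₂ n ≤ 680 → log₂ n ≤ (680 − 160)/205 = 2.5366.
So n ≤ 2^2.5366 = 5.802; the largest integer n is 5.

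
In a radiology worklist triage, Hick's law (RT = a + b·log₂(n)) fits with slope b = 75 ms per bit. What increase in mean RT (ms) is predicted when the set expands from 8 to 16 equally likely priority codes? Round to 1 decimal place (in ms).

The intercept a cancels: ΔRT = b·(log₂ n₂ − log₂ n₁) = b·log₂(n₂/n₁).
log₂(16) − log₂(8) = log₂(16/8) = log₂(2) = 1.
ΔRT = 75 × 1.0000 = 75.000 ms.

75.0 ms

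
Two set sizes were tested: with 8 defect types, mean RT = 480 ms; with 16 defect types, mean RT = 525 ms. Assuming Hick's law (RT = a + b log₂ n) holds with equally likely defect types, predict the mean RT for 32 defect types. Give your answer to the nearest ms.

With log₂ n on the abscissa the relation is linear; from the two conditions:
  b = (525 − 480) / (log₂ 16 − log₂ 8) = 45 / (4 − 3) = 45 ms/bit
  a = 480 − 45 × 3 = 345 ms
Then RT(32) = 345 + 45 × log₂ 32 = 345 + 45 × 5 ≈ 570.000 ms.

570 ms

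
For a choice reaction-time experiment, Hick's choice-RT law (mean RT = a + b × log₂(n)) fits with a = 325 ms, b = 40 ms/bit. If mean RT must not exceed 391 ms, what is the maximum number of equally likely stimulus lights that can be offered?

3

Set 325 + 40·log₂ n ≤ 391 → log₂ n ≤ (391 − 325)/40 = 1.6500.
So n ≤ 2^1.6500 = 3.138; the largest integer n is 3.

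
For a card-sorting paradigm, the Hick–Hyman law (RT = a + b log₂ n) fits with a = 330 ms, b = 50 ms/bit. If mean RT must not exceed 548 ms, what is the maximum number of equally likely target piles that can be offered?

20

Set 330 + 50·log₂ n ≤ 548 → log₂ n ≤ (548 − 330)/50 = 4.3600.
So n ≤ 2^4.3600 = 20.535; the largest integer n is 20.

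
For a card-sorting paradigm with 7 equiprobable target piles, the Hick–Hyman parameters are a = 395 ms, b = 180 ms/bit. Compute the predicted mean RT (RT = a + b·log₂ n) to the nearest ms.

900 ms

log₂(7) = 2.8074 bits, so RT = 395 + 180 × 2.8074 ≈ 900.324 ms.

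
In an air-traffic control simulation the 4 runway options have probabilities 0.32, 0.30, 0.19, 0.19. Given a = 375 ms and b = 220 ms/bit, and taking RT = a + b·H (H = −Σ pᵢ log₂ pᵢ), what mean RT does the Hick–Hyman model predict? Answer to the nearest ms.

806 ms

Entropy contributions −pᵢ log₂ pᵢ: 0.5260, 0.5211, 0.4552, 0.4552; sum H = 1.9576 bits.
RT = a + bH = 375 + 220·1.9576 = 805.67 ms.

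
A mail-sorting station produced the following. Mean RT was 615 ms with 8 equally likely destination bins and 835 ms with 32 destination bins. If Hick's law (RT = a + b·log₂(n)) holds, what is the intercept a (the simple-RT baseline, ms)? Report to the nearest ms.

285 ms

b = (RT₂ − RT₁)/(log₂ n₂ − log₂ n₁) = (835 − 615)/(5 − 3) = 110 ms/bit.
Intercept: a = 615 − 110·log₂(8) = 285.000 ms.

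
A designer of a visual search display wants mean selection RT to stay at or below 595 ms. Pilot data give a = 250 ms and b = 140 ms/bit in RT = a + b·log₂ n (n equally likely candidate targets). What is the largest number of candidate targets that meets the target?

Information budget: (595 − 250)/140 = 2.4643 bits, so n ≤ 2^2.4643 = 5.519 → at most 5.

5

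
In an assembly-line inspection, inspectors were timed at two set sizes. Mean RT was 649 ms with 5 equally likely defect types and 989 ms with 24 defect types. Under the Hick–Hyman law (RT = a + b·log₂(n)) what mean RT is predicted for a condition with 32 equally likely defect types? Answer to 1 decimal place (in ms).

With log₂ n on the abscissa the relation is linear; from the two conditions:
  b = (989 − 649) / (log₂ 24 − log₂ 5) = 340 / (4.5850 − 2.3219) = 150.241 ms/bit
  a = 649 − 150.241 × 2.3219 = 300.152 ms
Then RT(32) = 300.152 + 150.241 × log₂ 32 = 300.152 + 150.241 × 5 ≈ 1051.356 ms.

1051.4 ms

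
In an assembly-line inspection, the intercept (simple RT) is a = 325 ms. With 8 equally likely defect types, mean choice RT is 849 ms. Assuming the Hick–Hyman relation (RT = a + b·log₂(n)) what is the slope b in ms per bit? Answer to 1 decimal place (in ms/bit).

174.7 ms/bit

log₂(8) = 3 bits.
b = (RT − a)/log₂ n = (849 − 325) / 3 = 174.667 ms/bit.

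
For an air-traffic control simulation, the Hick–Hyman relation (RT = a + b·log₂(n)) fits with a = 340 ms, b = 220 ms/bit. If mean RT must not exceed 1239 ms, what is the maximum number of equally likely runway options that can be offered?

Information budget: (1239 − 340)/220 = 4.0864 bits, so n ≤ 2^4.0864 = 16.987 → at most 16.

16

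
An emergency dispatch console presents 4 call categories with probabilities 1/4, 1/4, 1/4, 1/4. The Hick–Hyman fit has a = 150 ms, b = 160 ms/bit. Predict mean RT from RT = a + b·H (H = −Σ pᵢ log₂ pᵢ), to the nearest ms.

Each term −pᵢ log₂ pᵢ: 0.25·2 + 0.25·2 + 0.25·2 + 0.25·2; summed, H = 2.000 bits.
Mean RT = a + bH = 150 + 160·2.000 = 470.00 ms.

470 ms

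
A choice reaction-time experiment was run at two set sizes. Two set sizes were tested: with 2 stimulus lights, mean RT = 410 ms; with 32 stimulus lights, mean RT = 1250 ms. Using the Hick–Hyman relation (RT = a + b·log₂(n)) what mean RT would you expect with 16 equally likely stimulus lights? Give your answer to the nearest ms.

Fit slope and intercept:
  b = (1250 − 410) / (log₂ 32 − log₂ 2) = 840 / (5 − 1) = 210 ms/bit
  a = 410 − 210 × 1 = 200 ms
Then RT(16) = 200 + 210 × log₂ 16 = 200 + 210 × 4 ≈ 1040.000 ms.

1040 ms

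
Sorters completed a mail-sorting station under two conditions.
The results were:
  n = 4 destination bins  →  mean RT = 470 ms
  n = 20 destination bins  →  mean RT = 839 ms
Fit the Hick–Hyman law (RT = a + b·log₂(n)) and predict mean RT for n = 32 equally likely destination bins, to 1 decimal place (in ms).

RT is linear in log₂ n, so two points fix the line:
  b = (839 − 470) / (log₂ 20 − log₂ 4) = 369 / (4.3219 − 2) = 158.920 ms/bit
  a = 470 − 158.920 × 2 = 152.161 ms
Then RT(32) = 152.161 + 158.920 × log₂ 32 = 152.161 + 158.920 × 5 ≈ 946.759 ms.

946.8 ms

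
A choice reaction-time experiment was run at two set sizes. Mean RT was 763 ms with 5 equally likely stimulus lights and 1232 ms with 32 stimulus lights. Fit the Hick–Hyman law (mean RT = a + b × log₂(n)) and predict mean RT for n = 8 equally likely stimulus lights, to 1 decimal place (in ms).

881.7 ms

Fit slope and intercept:
  b = (1232 − 763) / (log₂ 32 − log₂ 5) = 469 / (5 − 2.3219) = 175.126 ms/bit
  a = 763 − 175.126 × 2.3219 = 356.370 ms
Then RT(8) = 356.370 + 175.126 × log₂ 8 = 356.370 + 175.126 × 3 ≈ 881.748 ms.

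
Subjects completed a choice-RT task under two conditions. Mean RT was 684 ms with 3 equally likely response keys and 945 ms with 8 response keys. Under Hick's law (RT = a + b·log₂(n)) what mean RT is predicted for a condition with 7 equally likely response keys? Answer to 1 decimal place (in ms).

Fit slope and intercept:
  b = (945 − 684) / (log₂ 8 − log₂ 3) = 261 / (3 − 1.5850) = 184.447 ms/bit
  a = 684 − 184.447 × 1.5850 = 391.658 ms
Then RT(7) = 391.658 + 184.447 × log₂ 7 = 391.658 + 184.447 × 2.8074 ≈ 909.467 ms.

909.5 ms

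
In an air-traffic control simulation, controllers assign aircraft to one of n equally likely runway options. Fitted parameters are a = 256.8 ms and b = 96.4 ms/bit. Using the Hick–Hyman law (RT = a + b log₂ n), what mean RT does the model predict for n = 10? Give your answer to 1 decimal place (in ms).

log₂(10) = 3.3219 bits, so RT = 256.8 + 96.4 × 3.3219 ≈ 577.034 ms.

577.0 ms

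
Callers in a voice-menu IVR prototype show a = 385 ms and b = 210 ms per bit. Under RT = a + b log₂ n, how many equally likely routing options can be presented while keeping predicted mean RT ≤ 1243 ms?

Set 385 + 210·log₂ n ≤ 1243 → log₂ n ≤ (1243 − 385)/210 = 4.0857.
So n ≤ 2^4.0857 = 16.979; the largest integer n is 16.

16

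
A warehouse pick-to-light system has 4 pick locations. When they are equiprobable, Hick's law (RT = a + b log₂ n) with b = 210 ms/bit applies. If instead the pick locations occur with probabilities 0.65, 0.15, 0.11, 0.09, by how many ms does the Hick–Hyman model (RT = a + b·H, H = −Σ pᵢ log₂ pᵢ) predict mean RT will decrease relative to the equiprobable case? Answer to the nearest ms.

110 ms

The RT saving is b·ΔH. Equiprobable H₀ = log₂(4) = 2.0000 bits; with the given probabilities H = 1.4775 bits.
b·(H₀ − H) = 210 × (2.0000 − 1.4775) = 109.73 ms.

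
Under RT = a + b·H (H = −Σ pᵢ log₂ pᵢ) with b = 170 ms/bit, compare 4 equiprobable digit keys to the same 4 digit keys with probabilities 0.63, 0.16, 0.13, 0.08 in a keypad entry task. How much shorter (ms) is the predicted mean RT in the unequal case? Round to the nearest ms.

Equiprobable entropy H₀ = log₂ 4 = 2.0000 bits.
Skewed entropy H = −Σ pᵢ log₂ pᵢ = 1.5171 bits.
ΔRT = b·(H₀ − H) = 170 × 0.4829 = 82.09 ms.

82 ms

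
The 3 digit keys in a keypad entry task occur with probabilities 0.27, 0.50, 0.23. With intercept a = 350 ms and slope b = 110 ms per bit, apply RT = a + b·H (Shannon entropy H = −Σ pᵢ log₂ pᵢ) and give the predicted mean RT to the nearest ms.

H = 0.27·log₂(1/0.27) + 0.50·log₂(1/0.50) + 0.23·log₂(1/0.23) = 1.4977 bits.
RT = 350 + 110 × 1.4977 = 514.75 ms.

515 ms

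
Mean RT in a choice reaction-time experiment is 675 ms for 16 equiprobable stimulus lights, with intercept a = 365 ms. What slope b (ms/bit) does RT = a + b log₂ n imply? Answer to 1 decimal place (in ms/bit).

77.5 ms/bit

log₂(16) = 4 bits.
b = (RT − a)/log₂ n = (675 − 365) / 4 = 77.500 ms/bit.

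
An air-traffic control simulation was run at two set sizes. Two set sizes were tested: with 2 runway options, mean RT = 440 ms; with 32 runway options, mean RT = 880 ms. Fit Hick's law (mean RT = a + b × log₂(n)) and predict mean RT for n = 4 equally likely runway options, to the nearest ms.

With log₂ n on the abscissa the relation is linear; from the two conditions:
  b = (880 − 440) / (log₂ 32 − log₂ 2) = 440 / (5 − 1) = 110 ms/bit
  a = 440 − 110 × 1 = 330 ms
Then RT(4) = 330 + 110 × log₂ 4 = 330 + 110 × 2 ≈ 550.000 ms.

550 ms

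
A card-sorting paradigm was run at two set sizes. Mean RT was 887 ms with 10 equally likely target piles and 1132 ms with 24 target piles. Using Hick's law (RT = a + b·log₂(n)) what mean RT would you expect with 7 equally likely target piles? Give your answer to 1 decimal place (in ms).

Fit slope and intercept:
  b = (1132 − 887) / (log₂ 24 − log₂ 10) = 245 / (4.5850 − 3.3219) = 193.977 ms/bit
  a = 887 − 193.977 × 3.3219 = 242.621 ms
Then RT(7) = 242.621 + 193.977 × log₂ 7 = 242.621 + 193.977 × 2.8074 ≈ 787.184 ms.

787.2 ms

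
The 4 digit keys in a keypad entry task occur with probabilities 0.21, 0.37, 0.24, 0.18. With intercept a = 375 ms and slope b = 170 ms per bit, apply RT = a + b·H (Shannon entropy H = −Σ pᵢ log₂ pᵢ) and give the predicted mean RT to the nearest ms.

705 ms

H = 0.21·log₂(1/0.21) + 0.37·log₂(1/0.37) + 0.24·log₂(1/0.24) + 0.18·log₂(1/0.18) = 1.9430 bits.
RT = 375 + 170 × 1.9430 = 705.31 ms.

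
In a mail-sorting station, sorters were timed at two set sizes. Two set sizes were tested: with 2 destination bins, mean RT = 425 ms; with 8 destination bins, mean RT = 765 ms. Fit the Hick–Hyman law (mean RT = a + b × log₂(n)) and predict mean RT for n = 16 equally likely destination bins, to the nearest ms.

Solve the two-equation system in a and b:
  b = (765 − 425) / (log₂ 8 − log₂ 2) = 340 / (3 − 1) = 170 ms/bit
  a = 425 − 170 × 1 = 255 ms
Then RT(16) = 255 + 170 × log₂ 16 = 255 + 170 × 4 ≈ 935.000 ms.

935 ms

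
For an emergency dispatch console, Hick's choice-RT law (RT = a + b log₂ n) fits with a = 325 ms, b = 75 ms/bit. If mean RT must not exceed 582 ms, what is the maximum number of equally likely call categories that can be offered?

10

Set 325 + 75·log₂ n ≤ 582 → log₂ n ≤ (582 − 325)/75 = 3.4267.
So n ≤ 2^3.4267 = 10.753; the largest integer n is 10.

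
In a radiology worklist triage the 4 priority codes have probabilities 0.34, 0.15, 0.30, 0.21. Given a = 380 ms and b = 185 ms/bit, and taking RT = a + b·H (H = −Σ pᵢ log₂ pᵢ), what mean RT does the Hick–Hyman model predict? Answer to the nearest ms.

Entropy contributions −pᵢ log₂ pᵢ: 0.5292, 0.4105, 0.5211, 0.4728; sum H = 1.9336 bits.
RT = a + bH = 380 + 185·1.9336 = 737.72 ms.

738 ms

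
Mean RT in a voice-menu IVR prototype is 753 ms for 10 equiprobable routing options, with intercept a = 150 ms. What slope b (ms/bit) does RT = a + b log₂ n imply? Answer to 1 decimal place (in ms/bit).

181.5 ms/bit

b = (753 − 150) / log₂(10) = 603 / 3.3219 = 181.521 ms/bit.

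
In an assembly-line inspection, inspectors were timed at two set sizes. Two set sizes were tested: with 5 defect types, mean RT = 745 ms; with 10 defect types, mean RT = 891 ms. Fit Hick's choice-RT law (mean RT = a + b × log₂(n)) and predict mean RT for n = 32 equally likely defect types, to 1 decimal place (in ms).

1136.0 ms

RT is linear in log₂ n, so two points fix the line:
  b = (891 − 745) / (log₂ 10 − log₂ 5) = 146 / (3.3219 − 2.3219) = 146.000 ms/bit
  a = 745 − 146.000 × 2.3219 = 405.998 ms
Then RT(32) = 405.998 + 146.000 × log₂ 32 = 405.998 + 146.000 × 5 ≈ 1135.998 ms.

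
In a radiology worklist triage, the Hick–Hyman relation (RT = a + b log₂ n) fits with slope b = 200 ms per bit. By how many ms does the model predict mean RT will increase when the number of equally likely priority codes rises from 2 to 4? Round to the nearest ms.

Only the slope matters, since a is common to both: ΔRT = b·log₂(n₂/n₁).
log₂(4) − log₂(2) = log₂(4/2) = log₂(2) = 1.
ΔRT = 200 × 1.0000 = 200.000 ms.

200 ms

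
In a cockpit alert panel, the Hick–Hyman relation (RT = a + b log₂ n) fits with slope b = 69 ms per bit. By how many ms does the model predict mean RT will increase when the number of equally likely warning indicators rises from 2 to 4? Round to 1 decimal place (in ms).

69.0 ms

ΔRT = (a + b log₂ n₂) − (a + b log₂ n₁) = b·(log₂ n₂ − log₂ n₁).
log₂(4) − log₂(2) = log₂(4/2) = log₂(2) = 1.
ΔRT = 69 × 1.0000 = 69.000 ms.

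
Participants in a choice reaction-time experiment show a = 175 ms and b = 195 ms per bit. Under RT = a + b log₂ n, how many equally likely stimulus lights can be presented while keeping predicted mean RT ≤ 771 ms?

Set 175 + 195·log₂ n ≤ 771 → log₂ n ≤ (771 − 175)/195 = 3.0564.
So n ≤ 2^3.0564 = 8.319; the largest integer n is 8.

8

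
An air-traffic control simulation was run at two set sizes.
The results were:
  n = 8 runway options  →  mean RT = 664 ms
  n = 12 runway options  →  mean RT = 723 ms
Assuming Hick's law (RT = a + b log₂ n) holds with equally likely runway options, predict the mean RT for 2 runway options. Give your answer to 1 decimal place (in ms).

462.3 ms

With log₂ n on the abscissa the relation is linear; from the two conditions:
  b = (723 − 664) / (log₂ 12 − log₂ 8) = 59 / (3.5850 − 3) = 100.861 ms/bit
  a = 664 − 100.861 × 3 = 361.417 ms
Then RT(2) = 361.417 + 100.861 × log₂ 2 = 361.417 + 100.861 × 1 ≈ 462.278 ms.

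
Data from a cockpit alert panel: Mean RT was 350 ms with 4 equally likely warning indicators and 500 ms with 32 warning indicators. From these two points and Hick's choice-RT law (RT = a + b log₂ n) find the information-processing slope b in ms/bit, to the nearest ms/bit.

50 ms/bit

b = (RT₂ − RT₁)/(log₂ n₂ − log₂ n₁) = (500 − 350)/(5 − 2) = 50 ms/bit.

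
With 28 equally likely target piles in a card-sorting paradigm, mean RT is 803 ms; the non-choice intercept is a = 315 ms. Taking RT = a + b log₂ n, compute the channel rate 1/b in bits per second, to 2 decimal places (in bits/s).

9.85 bits/s

b = (803 − 315)/log₂ 28 = 488/4.8074 = 101.511 ms per bit = 0.10151 s/bit; the reciprocal is 9.851 bits/s.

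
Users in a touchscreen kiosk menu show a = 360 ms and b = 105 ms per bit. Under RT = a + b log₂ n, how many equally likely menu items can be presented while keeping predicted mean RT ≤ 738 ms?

Information budget: (738 − 360)/105 = 3.6000 bits, so n ≤ 2^3.6000 = 12.126 → at most 12.

12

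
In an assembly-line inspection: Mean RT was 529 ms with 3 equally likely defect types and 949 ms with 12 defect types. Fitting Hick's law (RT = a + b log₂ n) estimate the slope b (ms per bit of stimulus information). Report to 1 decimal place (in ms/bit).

Slope: b = (949 − 529) / (log₂ 12 − log₂ 3) = 420/2.0000 = 210.000 ms/bit.

210.0 ms/bit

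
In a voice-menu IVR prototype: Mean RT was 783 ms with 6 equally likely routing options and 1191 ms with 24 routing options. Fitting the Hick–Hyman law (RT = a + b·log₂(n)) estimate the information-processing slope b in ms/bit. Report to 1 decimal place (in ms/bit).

Slope: b = (1191 − 783) / (log₂ 24 − log₂ 6) = 408/2.0000 = 204.000 ms/bit.

204.0 ms/bit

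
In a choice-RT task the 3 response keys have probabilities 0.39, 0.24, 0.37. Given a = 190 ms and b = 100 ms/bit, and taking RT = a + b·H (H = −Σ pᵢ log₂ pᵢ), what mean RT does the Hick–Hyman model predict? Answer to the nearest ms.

345 ms

H = 0.39·log₂(1/0.39) + 0.24·log₂(1/0.24) + 0.37·log₂(1/0.37) = 1.5547 bits.
RT = 190 + 100 × 1.5547 = 345.47 ms.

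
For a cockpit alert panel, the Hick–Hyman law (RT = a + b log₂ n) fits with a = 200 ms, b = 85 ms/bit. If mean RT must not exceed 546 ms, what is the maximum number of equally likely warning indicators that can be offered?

Information budget: (546 − 200)/85 = 4.0706 bits, so n ≤ 2^4.0706 = 16.802 → at most 16.

16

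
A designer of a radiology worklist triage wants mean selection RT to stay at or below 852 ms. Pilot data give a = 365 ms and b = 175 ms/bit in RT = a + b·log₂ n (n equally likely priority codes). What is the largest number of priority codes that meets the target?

6

Information budget: (852 − 365)/175 = 2.7829 bits, so n ≤ 2^2.7829 = 6.882 → at most 6.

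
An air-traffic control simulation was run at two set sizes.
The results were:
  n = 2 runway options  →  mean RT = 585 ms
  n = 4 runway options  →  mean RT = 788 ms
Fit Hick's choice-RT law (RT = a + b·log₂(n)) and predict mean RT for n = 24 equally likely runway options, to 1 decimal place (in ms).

1312.7 ms

With log₂ n on the abscissa the relation is linear; from the two conditions:
  b = (788 − 585) / (log₂ 4 − log₂ 2) = 203 / (2 − 1) = 203.000 ms/bit
  a = 585 − 203.000 × 1 = 382.000 ms
Then RT(24) = 382.000 + 203.000 × log₂ 24 = 382.000 + 203.000 × 4.5850 ≈ 1312.747 ms.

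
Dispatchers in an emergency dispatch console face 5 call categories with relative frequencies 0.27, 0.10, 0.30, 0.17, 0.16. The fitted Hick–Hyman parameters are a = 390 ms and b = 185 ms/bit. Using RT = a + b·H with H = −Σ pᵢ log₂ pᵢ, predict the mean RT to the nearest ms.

801 ms

Entropy contributions −pᵢ log₂ pᵢ: 0.5100, 0.3322, 0.5211, 0.4346, 0.4230; sum H = 2.2209 bits.
RT = a + bH = 390 + 185·2.2209 = 800.87 ms.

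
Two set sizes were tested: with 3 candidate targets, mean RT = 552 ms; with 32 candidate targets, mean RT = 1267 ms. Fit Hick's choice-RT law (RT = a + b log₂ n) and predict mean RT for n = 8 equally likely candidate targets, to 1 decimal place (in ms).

848.3 ms

RT is linear in log₂ n, so two points fix the line:
  b = (1267 − 552) / (log₂ 32 − log₂ 3) = 715 / (5 − 1.5850) = 209.368 ms/bit
  a = 552 − 209.368 × 1.5850 = 220.159 ms
Then RT(8) = 220.159 + 209.368 × log₂ 8 = 220.159 + 209.368 × 3 ≈ 848.264 ms.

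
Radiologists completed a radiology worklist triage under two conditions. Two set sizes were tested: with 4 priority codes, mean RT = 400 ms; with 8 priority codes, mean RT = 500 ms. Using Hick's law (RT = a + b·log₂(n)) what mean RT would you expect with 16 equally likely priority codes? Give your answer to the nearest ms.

RT is linear in log₂ n, so two points fix the line:
  b = (500 − 400) / (log₂ 8 − log₂ 4) = 100 / (3 − 2) = 100 ms/bit
  a = 400 − 100 × 2 = 200 ms
Then RT(16) = 200 + 100 × log₂ 16 = 200 + 100 × 4 ≈ 600.000 ms.

600 ms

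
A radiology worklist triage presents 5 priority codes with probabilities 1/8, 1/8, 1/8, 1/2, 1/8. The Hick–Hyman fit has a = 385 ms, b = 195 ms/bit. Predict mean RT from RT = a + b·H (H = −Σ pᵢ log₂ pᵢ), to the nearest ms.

Each term −pᵢ log₂ pᵢ: 0.125·3 + 0.125·3 + 0.125·3 + 0.5·1 + 0.125·3; summed, H = 2.000 bits.
Mean RT = a + bH = 385 + 195·2.000 = 775.00 ms.

775 ms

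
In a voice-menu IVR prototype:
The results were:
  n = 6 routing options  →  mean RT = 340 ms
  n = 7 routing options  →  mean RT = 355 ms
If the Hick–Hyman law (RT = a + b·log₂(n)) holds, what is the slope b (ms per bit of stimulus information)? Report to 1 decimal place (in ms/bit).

67.4 ms/bit

b = (RT₂ − RT₁)/(log₂ n₂ − log₂ n₁) = (355 − 340)/(2.8074 − 2.5850) = 67.448 ms/bit.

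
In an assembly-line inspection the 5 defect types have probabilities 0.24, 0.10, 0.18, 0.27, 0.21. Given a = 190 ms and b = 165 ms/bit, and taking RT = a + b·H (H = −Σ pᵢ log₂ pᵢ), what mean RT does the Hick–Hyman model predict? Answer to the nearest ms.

562 ms

Entropy contributions −pᵢ log₂ pᵢ: 0.4941, 0.3322, 0.4453, 0.5100, 0.4728; sum H = 2.2545 bits.
RT = a + bH = 190 + 165·2.2545 = 561.99 ms.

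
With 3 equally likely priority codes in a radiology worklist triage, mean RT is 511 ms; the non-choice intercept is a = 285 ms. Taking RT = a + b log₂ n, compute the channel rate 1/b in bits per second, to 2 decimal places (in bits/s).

b = (511 − 285)/log₂ 3 = 226/1.5850 = 142.590 ms per bit = 0.14259 s/bit; the reciprocal is 7.013 bits/s.

7.01 bits/s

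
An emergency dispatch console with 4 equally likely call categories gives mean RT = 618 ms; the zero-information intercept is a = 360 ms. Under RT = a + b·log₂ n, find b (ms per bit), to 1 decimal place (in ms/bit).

4 alternatives carry log₂ 4 = 2 bits; the choice cost is 618 − 360 = 258 ms, so b = 258/2 = 129.000 ms/bit.

129.0 ms/bit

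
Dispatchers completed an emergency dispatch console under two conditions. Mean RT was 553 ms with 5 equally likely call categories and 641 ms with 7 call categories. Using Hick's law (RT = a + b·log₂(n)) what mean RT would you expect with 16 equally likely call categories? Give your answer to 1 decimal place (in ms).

With log₂ n on the abscissa the relation is linear; from the two conditions:
  b = (641 − 553) / (log₂ 7 − log₂ 5) = 88 / (2.8074 − 2.3219) = 181.284 ms/bit
  a = 553 − 181.284 × 2.3219 = 132.072 ms
Then RT(16) = 132.072 + 181.284 × log₂ 16 = 132.072 + 181.284 × 4 ≈ 857.207 ms.

857.2 ms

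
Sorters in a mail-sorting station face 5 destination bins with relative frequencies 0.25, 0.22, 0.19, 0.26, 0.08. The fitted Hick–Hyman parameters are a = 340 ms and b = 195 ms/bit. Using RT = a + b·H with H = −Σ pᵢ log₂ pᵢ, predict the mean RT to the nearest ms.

775 ms

Entropy contributions −pᵢ log₂ pᵢ: 0.5000, 0.4806, 0.4552, 0.5053, 0.2915; sum H = 2.2326 bits.
RT = a + bH = 340 + 195·2.2326 = 775.36 ms.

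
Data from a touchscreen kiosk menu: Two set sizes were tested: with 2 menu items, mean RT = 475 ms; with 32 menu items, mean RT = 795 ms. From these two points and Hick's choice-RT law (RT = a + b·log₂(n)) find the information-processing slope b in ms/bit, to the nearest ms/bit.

The slope on a log₂ axis is (795 − 475) / (5 − 1) = 80 ms/bit.

80 ms/bit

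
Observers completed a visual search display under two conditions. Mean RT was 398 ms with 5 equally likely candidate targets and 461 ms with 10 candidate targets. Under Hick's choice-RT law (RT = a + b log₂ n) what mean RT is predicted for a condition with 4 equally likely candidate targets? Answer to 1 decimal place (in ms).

Solve the two-equation system in a and b:
  b = (461 − 398) / (log₂ 10 − log₂ 5) = 63 / (3.3219 − 2.3219) = 63.000 ms/bit
  a = 398 − 63.000 × 2.3219 = 251.719 ms
Then RT(4) = 251.719 + 63.000 × log₂ 4 = 251.719 + 63.000 × 2 ≈ 377.719 ms.

377.7 ms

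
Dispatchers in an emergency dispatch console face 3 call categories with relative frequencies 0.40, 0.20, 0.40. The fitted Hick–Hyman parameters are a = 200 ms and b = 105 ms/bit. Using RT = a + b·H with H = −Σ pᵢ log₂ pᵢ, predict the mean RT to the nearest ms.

360 ms

Entropy contributions −pᵢ log₂ pᵢ: 0.5288, 0.4644, 0.5288; sum H = 1.5219 bits.
RT = a + bH = 200 + 105·1.5219 = 359.80 ms.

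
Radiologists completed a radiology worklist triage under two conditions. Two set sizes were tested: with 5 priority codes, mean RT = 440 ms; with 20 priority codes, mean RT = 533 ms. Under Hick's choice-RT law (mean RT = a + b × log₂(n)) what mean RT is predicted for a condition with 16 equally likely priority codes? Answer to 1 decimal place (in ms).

518.0 ms

With log₂ n on the abscissa the relation is linear; from the two conditions:
  b = (533 − 440) / (log₂ 20 − log₂ 5) = 93 / (4.3219 − 2.3219) = 46.500 ms/bit
  a = 440 − 46.500 × 2.3219 = 332.030 ms
Then RT(16) = 332.030 + 46.500 × log₂ 16 = 332.030 + 46.500 × 4 ≈ 518.030 ms.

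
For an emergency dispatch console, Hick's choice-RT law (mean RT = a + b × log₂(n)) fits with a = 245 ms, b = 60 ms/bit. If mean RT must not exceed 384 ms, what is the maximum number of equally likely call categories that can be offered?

4

Information budget: (384 − 245)/60 = 2.3167 bits, so n ≤ 2^2.3167 = 4.982 → at most 4.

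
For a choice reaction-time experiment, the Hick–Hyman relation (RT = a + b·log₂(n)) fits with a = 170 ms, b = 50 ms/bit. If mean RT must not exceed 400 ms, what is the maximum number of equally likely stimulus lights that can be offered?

50·log₂ n ≤ 400 − 170 = 230, giving log₂ n ≤ 4.6000 and n ≤ 24.251. The largest whole number is 24.

24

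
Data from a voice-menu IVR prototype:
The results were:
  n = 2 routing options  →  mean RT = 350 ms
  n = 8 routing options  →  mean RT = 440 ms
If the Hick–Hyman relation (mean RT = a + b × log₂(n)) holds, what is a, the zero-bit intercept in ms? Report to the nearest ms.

Slope: b = (440 − 350) / (log₂ 8 − log₂ 2) = 90/2.0000 = 45 ms/bit.
Intercept: a = 350 − 45·log₂(2) = 305.000 ms.

305 ms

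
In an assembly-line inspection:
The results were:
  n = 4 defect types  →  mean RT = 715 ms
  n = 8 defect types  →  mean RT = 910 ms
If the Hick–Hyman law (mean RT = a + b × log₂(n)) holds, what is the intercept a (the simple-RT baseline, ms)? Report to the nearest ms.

325 ms

b = (RT₂ − RT₁)/(log₂ n₂ − log₂ n₁) = (910 − 715)/(3 − 2) = 195 ms/bit.
Intercept: a = 715 − 195·log₂(4) = 325.000 ms.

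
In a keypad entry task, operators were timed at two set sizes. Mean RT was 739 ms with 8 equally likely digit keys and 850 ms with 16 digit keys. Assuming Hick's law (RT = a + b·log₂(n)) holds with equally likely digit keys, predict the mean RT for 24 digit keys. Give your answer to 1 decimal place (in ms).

RT is linear in log₂ n, so two points fix the line:
  b = (850 − 739) / (log₂ 16 − log₂ 8) = 111 / (4 − 3) = 111.000 ms/bit
  a = 739 − 111.000 × 3 = 406.000 ms
Then RT(24) = 406.000 + 111.000 × log₂ 24 = 406.000 + 111.000 × 4.5850 ≈ 914.931 ms.

914.9 ms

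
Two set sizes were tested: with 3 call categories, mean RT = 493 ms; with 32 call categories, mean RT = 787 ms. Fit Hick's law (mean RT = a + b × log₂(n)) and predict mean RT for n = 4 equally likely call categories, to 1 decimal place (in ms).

RT is linear in log₂ n, so two points fix the line:
  b = (787 − 493) / (log₂ 32 − log₂ 3) = 294 / (5 − 1.5850) = 86.090 ms/bit
  a = 493 − 86.090 × 1.5850 = 356.551 ms
Then RT(4) = 356.551 + 86.090 × log₂ 4 = 356.551 + 86.090 × 2 ≈ 528.731 ms.

528.7 ms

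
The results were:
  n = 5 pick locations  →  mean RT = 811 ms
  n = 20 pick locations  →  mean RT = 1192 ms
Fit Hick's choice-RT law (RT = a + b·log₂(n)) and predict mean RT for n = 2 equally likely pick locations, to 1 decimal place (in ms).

With log₂ n on the abscissa the relation is linear; from the two conditions:
  b = (1192 − 811) / (log₂ 20 − log₂ 5) = 381 / (4.3219 − 2.3219) = 190.500 ms/bit
  a = 811 − 190.500 × 2.3219 = 368.673 ms
Then RT(2) = 368.673 + 190.500 × log₂ 2 = 368.673 + 190.500 × 1 ≈ 559.173 ms.

559.2 ms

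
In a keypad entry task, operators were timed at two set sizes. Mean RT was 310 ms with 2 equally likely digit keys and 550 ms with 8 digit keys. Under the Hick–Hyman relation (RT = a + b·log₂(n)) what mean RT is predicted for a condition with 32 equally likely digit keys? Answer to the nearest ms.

790 ms

With log₂ n on the abscissa the relation is linear; from the two conditions:
  b = (550 − 310) / (log₂ 8 − log₂ 2) = 240 / (3 − 1) = 120 ms/bit
  a = 310 − 120 × 1 = 190 ms
Then RT(32) = 190 + 120 × log₂ 32 = 190 + 120 × 5 ≈ 790.000 ms.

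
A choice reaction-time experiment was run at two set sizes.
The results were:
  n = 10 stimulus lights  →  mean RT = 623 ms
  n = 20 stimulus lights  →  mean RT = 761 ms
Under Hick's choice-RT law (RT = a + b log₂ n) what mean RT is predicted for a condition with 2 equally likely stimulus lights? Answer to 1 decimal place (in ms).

Fit slope and intercept:
  b = (761 − 623) / (log₂ 20 − log₂ 10) = 138 / (4.3219 − 3.3219) = 138.000 ms/bit
  a = 623 − 138.000 × 3.3219 = 164.574 ms
Then RT(2) = 164.574 + 138.000 × log₂ 2 = 164.574 + 138.000 × 1 ≈ 302.574 ms.

302.6 ms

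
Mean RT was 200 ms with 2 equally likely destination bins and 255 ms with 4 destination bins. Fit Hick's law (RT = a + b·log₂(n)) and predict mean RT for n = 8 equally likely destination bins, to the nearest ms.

With log₂ n on the abscissa the relation is linear; from the two conditions:
  b = (255 − 200) / (log₂ 4 − log₂ 2) = 55 / (2 − 1) = 55 ms/bit
  a = 200 − 55 × 1 = 145 ms
Then RT(8) = 145 + 55 × log₂ 8 = 145 + 55 × 3 ≈ 310.000 ms.

310 ms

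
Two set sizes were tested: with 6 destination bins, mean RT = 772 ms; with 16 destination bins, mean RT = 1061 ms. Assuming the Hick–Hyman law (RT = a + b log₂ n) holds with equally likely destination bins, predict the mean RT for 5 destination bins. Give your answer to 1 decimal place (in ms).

Fit slope and intercept:
  b = (1061 − 772) / (log₂ 16 − log₂ 6) = 289 / (4 − 2.5850) = 204.235 ms/bit
  a = 772 − 204.235 × 2.5850 = 244.061 ms
Then RT(5) = 244.061 + 204.235 × log₂ 5 = 244.061 + 204.235 × 2.3219 ≈ 718.279 ms.

718.3 ms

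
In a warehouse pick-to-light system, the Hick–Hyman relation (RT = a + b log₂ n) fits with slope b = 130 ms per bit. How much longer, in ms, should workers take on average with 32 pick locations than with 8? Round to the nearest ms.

260 ms

ΔRT = (a + b log₂ n₂) − (a + b log₂ n₁) = b·(log₂ n₂ − log₂ n₁).
log₂(32) − log₂(8) = log₂(32/8) = log₂(4) = 2.
ΔRT = 130 × 2.0000 = 260.000 ms.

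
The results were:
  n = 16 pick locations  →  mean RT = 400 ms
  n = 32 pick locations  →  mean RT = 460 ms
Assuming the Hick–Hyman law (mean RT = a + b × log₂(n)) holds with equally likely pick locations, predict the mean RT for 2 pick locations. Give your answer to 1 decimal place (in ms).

With log₂ n on the abscissa the relation is linear; from the two conditions:
  b = (460 − 400) / (log₂ 32 − log₂ 16) = 60 / (5 − 4) = 60.000 ms/bit
  a = 400 − 60.000 × 4 = 160.000 ms
Then RT(2) = 160.000 + 60.000 × log₂ 2 = 160.000 + 60.000 × 1 ≈ 220.000 ms.

220.0 ms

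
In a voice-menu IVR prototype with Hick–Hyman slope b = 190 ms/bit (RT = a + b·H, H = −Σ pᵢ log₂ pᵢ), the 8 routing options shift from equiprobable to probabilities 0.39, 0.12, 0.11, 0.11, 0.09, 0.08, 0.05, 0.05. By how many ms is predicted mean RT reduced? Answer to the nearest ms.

The RT saving is b·ΔH. Equiprobable H₀ = log₂(8) = 3.0000 bits; with the given probabilities H = 2.6338 bits.
b·(H₀ − H) = 190 × (3.0000 − 2.6338) = 69.58 ms.

70 ms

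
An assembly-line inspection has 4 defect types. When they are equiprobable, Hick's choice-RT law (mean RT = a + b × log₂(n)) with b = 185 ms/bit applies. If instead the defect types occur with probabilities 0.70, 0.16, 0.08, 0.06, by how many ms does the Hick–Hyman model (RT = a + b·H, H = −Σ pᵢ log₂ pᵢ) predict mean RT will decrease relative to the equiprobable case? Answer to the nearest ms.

The RT saving is b·ΔH. Equiprobable H₀ = log₂(4) = 2.0000 bits; with the given probabilities H = 1.3183 bits.
b·(H₀ − H) = 185 × (2.0000 − 1.3183) = 126.12 ms.

126 ms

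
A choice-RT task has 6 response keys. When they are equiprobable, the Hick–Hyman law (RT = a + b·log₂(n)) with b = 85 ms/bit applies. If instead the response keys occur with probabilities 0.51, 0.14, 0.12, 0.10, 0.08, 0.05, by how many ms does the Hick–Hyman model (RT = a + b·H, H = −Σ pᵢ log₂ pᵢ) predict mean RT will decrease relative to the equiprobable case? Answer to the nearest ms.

41 ms

The RT saving is b·ΔH. Equiprobable H₀ = log₂(6) = 2.5850 bits; with the given probabilities H = 2.0994 bits.
b·(H₀ − H) = 85 × (2.5850 − 2.0994) = 41.27 ms.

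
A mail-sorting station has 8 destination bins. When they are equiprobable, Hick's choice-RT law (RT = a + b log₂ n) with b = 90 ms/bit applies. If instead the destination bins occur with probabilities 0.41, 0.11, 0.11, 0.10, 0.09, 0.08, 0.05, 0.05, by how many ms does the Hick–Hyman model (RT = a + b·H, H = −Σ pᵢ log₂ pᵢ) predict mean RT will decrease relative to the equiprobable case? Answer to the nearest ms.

The RT saving is b·ΔH. Equiprobable H₀ = log₂(8) = 3.0000 bits; with the given probabilities H = 2.5965 bits.
b·(H₀ − H) = 90 × (3.0000 − 2.5965) = 36.31 ms.

36 ms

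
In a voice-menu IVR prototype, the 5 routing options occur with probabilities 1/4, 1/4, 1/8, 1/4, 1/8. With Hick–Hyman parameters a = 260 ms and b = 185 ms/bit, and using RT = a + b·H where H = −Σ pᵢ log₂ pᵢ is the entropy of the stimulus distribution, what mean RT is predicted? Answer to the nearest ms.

Each term −pᵢ log₂ pᵢ: 0.25·2 + 0.25·2 + 0.125·3 + 0.25·2 + 0.125·3; summed, H = 2.250 bits.
Mean RT = a + bH = 260 + 185·2.250 = 676.25 ms.

676 ms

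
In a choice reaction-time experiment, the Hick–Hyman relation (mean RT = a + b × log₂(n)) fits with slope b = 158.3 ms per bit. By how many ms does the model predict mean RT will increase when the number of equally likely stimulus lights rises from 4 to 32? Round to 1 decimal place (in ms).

474.9 ms

The intercept a cancels: ΔRT = b·(log₂ n₂ − log₂ n₁) = b·log₂(n₂/n₁).
log₂(32) − log₂(4) = log₂(32/4) = log₂(8) = 3.
ΔRT = 158.3 × 3.0000 = 474.900 ms.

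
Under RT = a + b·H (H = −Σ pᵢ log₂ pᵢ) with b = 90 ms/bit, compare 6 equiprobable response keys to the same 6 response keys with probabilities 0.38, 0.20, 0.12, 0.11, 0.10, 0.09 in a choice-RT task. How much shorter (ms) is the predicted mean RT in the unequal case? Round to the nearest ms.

The RT saving is b·ΔH. Equiprobable H₀ = log₂(6) = 2.5850 bits; with the given probabilities H = 2.3570 bits.
b·(H₀ − H) = 90 × (2.5850 − 2.3570) = 20.51 ms.

21 ms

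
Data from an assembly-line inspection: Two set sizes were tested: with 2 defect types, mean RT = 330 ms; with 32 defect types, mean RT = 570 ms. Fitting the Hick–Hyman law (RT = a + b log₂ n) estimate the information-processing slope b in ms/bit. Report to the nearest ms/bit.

b = (RT₂ − RT₁)/(log₂ n₂ − log₂ n₁) = (570 − 330)/(5 − 1) = 60 ms/bit.

60 ms/bit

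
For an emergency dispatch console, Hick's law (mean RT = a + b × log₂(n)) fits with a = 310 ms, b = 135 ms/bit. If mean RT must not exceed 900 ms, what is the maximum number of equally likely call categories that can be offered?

20

Set 310 + 135·log₂ n ≤ 900 → log₂ n ≤ (900 − 310)/135 = 4.3704.
So n ≤ 2^4.3704 = 20.683; the largest integer n is 20.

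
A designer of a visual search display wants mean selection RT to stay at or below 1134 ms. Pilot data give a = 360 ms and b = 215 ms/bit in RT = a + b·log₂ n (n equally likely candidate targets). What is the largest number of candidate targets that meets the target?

12

215·log₂ n ≤ 1134 − 360 = 774, giving log₂ n ≤ 3.6000 and n ≤ 12.126. The largest whole number is 12.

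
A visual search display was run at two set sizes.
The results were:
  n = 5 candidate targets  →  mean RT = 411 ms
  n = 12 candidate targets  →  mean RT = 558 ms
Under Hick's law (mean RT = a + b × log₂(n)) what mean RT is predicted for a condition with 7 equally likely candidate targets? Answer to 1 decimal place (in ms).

Solve the two-equation system in a and b:
  b = (558 − 411) / (log₂ 12 − log₂ 5) = 147 / (3.5850 − 2.3219) = 116.386 ms/bit
  a = 411 − 116.386 × 2.3219 = 140.759 ms
Then RT(7) = 140.759 + 116.386 × log₂ 7 = 140.759 + 116.386 × 2.8074 ≈ 467.497 ms.

467.5 ms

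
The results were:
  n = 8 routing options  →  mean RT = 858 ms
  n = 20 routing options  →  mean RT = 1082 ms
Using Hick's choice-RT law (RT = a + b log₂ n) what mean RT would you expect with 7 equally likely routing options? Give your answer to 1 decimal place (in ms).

Fit slope and intercept:
  b = (1082 − 858) / (log₂ 20 − log₂ 8) = 224 / (4.3219 − 3) = 169.449 ms/bit
  a = 858 − 169.449 × 3 = 349.652 ms
Then RT(7) = 349.652 + 169.449 × log₂ 7 = 349.652 + 169.449 × 2.8074 ≈ 825.356 ms.

825.4 ms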